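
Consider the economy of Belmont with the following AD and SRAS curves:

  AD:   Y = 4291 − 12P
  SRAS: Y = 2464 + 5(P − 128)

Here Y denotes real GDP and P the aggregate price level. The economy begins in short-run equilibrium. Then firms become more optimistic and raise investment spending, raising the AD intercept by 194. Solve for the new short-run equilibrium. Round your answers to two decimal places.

P = 156.53, Y = 2606.65

This is a positive demand shock: AD shifts right.
New AD: Y = 4485 − 12P.
SRAS can be written Y = 1824 + 5P.
Set AD = SRAS: 4485 − 12P = 1824 + 5P, so 2661 = 17P and P = 156.53.
Substituting into AD, Y = 2606.65.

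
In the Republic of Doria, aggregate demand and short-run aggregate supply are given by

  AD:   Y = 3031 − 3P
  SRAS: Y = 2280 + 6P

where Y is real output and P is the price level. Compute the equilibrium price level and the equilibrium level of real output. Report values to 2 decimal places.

Set AD = SRAS: 3031 − 3P = 2280 + 6P, so 751 = 9P and P = 83.44.
Substituting into AD, Y = 3031 − 3P = 2780.67.

P = 83.44, Y = 2780.67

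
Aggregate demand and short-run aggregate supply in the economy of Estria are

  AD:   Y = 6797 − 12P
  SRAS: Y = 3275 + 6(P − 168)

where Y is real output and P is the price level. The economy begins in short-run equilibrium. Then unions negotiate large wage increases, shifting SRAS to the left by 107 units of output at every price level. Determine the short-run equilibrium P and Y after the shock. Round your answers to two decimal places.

P = 257.61, Y = 3705.67

This is a negative supply shock: SRAS shifts left.
New SRAS: Y = 2160 + 6P.
Set AD = SRAS: 6797 − 12P = 2160 + 6P, so 4637 = 18P and P = 257.61.
Substituting into AD, Y = 3705.67.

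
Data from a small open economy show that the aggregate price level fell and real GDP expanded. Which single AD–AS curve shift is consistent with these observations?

P fell and Y rose. An AD shift moves P and Y in the same direction; an SRAS shift moves them in opposite directions.
Here P and Y moved in opposite directions, so the SRAS curve shifted.
Since Y rose, SRAS shifted right.

SRAS shifted right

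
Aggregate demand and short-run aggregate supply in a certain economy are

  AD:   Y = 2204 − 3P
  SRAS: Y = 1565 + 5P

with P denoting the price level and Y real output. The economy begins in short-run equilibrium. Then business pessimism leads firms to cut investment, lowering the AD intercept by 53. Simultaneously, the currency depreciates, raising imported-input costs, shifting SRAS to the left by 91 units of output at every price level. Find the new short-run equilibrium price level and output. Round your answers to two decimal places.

After both shocks: AD is Y = 2151 − 3P and SRAS is Y = 1474 + 5P.
Setting them equal: 677 = 8P, so P = 84.63.
Substituting into AD, Y = 1897.13.

P = 84.63, Y = 1897.13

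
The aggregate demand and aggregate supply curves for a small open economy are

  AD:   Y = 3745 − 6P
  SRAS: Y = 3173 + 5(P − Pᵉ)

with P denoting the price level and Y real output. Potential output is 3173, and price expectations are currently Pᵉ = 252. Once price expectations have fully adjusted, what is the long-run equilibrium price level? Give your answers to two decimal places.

Long-run P = 95.33

Short run: with Pᵉ = 252, SRAS is Y = 1913 + 5P. Setting AD = SRAS gives 1832 = 11P, so P = 166.55 and Y = 3745 − 6P = 2745.73.
Output 2745.73 is below potential 3173, so over time expected prices fall and SRAS shifts right until Y returns to 3173.
Long run: Y = 3173 on the AD curve gives 3173 = 3745 − 6P, so P = 95.33.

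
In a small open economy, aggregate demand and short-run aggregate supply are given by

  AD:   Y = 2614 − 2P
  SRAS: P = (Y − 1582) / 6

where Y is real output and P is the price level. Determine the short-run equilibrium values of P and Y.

P = 129, Y = 2356

Rearrange SRAS to Y = 1582 + 6P.
Set AD = SRAS: 2614 − 2P = 1582 + 6P, so 1032 = 8P and P = 129.
Then Y = 2614 − 2·129 = 2356.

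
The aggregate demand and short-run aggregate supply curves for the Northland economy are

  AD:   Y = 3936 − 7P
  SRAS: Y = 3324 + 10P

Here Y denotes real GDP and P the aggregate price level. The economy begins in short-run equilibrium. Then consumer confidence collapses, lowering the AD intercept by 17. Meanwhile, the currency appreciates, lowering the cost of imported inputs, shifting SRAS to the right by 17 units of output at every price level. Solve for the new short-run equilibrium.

P = 34, Y = 3681

After both shocks: AD is Y = 3919 − 7P and SRAS is Y = 3341 + 10P.
Setting them equal: 578 = 17P, so P = 34.
Y = 3919 − 7·34 = 3681.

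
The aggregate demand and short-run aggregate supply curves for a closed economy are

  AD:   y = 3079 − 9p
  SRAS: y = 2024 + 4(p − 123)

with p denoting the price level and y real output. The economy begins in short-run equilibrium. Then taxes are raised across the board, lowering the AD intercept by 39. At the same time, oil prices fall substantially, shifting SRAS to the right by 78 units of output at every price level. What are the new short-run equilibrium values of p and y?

After both shocks: AD is y = 3040 − 9p and SRAS is y = 1610 + 4p.
Setting them equal: 1430 = 13p, so p = 110.
y = 3040 − 9·110 = 2050.

p = 110, y = 2050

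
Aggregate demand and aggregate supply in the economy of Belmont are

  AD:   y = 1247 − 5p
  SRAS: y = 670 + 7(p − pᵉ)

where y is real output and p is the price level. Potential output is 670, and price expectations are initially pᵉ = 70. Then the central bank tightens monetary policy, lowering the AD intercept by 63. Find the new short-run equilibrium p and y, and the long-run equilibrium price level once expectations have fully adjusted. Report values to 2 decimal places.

Short run: p = 83.67, y = 765.67. Long run: p = 102.80.

AD shifts left: new AD is y = 1184 − 5p. With pᵉ = 70, SRAS is y = 180 + 7p.
Short run: 1184 − 5p = 180 + 7p gives 1004 = 12p, so p = 83.67 and y = 1184 − 5p = 765.67.
y = 765.67 is above potential 670; expectations adjust and SRAS shifts left until y = 670.
Long run: on the new AD curve, 670 = 1184 − 5p gives p = 102.80.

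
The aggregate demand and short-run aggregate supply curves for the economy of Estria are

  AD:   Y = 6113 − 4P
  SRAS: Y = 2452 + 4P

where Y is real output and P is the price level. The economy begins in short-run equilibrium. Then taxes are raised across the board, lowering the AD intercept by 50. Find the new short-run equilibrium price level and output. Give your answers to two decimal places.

P = 451.38, Y = 4257.50

This is a negative demand shock: AD shifts left.
New AD: Y = 6063 − 4P.
Set AD = SRAS: 6063 − 4P = 2452 + 4P, so 3611 = 8P and P = 451.38.
Substituting into AD, Y = 4257.50.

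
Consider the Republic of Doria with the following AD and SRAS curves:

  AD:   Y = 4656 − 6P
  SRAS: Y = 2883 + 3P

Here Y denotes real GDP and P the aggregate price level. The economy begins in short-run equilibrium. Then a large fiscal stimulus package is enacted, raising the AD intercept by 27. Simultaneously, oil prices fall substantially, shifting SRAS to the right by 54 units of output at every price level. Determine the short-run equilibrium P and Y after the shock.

After both shocks: AD is Y = 4683 − 6P and SRAS is Y = 2937 + 3P.
Setting them equal: 1746 = 9P, so P = 194.
Y = 4683 − 6·194 = 3519.

P = 194, Y = 3519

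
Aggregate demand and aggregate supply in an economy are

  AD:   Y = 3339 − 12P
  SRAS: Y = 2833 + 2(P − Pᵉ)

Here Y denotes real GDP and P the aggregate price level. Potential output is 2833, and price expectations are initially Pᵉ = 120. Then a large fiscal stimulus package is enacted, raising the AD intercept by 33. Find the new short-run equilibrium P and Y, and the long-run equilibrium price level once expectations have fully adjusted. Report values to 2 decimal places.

Short run: P = 55.64, Y = 2704.29. Long run: P = 44.92.

AD shifts right: new AD is Y = 3372 − 12P. With Pᵉ = 120, SRAS is Y = 2593 + 2P.
Short run: 3372 − 12P = 2593 + 2P gives 779 = 14P, so P = 55.64 and Y = 3372 − 12P = 2704.29.
Y = 2704.29 is below potential 2833; expectations adjust and SRAS shifts right until Y = 2833.
Long run: on the new AD curve, 2833 = 3372 − 12P gives P = 44.92.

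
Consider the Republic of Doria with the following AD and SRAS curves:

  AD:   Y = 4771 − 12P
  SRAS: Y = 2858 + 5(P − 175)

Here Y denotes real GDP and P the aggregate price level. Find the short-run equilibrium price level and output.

Write SRAS as Y = 2858 + 5P − 875 = 1983 + 5P.
Set AD = SRAS: 4771 − 12P = 1983 + 5P, so 2788 = 17P and P = 164.
Then Y = 4771 − 12·164 = 2803.

P = 164, Y = 2803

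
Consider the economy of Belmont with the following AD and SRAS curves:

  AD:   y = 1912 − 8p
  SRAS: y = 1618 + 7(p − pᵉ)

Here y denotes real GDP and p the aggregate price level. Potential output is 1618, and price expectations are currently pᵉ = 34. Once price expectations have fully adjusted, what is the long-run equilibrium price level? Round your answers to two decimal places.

Long-run p = 36.75

Short run: with pᵉ = 34, SRAS is y = 1380 + 7p. Setting AD = SRAS gives 532 = 15p, so p = 35.47 and y = 1912 − 8p = 1628.27.
Output 1628.27 is above potential 1618, so over time expected prices rise and SRAS shifts left until y returns to 1618.
Long run: y = 1618 on the AD curve gives 1618 = 1912 − 8p, so p = 36.75.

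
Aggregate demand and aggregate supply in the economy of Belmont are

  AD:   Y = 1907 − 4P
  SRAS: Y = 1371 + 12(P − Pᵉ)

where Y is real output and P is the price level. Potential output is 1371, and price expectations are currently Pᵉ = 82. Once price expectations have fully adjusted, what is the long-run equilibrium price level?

Short run: with Pᵉ = 82, SRAS is Y = 387 + 12P. Setting AD = SRAS gives 1520 = 16P, so P = 95 and Y = 1907 − 4·95 = 1527.
Output 1527 is above potential 1371, so over time expected prices rise and SRAS shifts left until Y returns to 1371.
Long run: Y = 1371 on the AD curve gives 1371 = 1907 − 4P, so P = 134.

Long-run P = 134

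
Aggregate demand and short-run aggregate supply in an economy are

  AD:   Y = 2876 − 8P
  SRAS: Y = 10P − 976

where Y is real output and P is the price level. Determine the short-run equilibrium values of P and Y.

P = 214, Y = 1164

Set AD = SRAS: 2876 − 8P = 10P − 976, so 3852 = 18P and P = 214.
Then Y = 2876 − 8·214 = 1164.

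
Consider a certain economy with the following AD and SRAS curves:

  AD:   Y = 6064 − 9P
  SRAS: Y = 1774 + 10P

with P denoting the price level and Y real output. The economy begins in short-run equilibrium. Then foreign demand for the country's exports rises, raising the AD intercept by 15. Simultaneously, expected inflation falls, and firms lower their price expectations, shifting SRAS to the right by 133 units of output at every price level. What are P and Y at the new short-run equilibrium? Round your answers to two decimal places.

After both shocks: AD is Y = 6079 − 9P and SRAS is Y = 1907 + 10P.
Setting them equal: 4172 = 19P, so P = 219.58.
Substituting into AD, Y = 4102.79.

P = 219.58, Y = 4102.79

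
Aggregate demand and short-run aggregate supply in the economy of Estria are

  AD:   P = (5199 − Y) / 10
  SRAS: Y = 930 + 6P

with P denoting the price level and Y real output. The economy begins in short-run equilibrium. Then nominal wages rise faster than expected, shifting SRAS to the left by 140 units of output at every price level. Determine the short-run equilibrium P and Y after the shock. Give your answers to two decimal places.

P = 275.56, Y = 2443.38

This is a negative supply shock: SRAS shifts left.
New SRAS: Y = 790 + 6P.
Set AD = SRAS: 5199 − 10P = 790 + 6P, so 4409 = 16P and P = 275.56.
Substituting into AD, Y = 2443.38.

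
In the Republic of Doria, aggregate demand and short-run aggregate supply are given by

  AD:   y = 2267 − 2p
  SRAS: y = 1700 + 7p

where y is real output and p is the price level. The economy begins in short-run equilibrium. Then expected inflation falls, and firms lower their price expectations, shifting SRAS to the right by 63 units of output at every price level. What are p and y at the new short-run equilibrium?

p = 56, y = 2155

This is a positive supply shock: SRAS shifts right.
New SRAS: y = 1763 + 7p.
Set AD = SRAS: 2267 − 2p = 1763 + 7p, so 504 = 9p and p = 56.
y = 2267 − 2·56 = 2155.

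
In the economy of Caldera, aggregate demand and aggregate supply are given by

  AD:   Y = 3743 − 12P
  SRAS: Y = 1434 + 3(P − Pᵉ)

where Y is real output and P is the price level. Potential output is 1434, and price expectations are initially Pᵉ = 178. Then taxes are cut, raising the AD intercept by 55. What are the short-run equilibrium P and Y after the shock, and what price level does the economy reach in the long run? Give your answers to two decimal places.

Short run: P = 193.20, Y = 1479.60. Long run: P = 197.00.

AD shifts right: new AD is Y = 3798 − 12P. With Pᵉ = 178, SRAS is Y = 900 + 3P.
Short run: 3798 − 12P = 900 + 3P gives 2898 = 15P, so P = 193.20 and Y = 3798 − 12P = 1479.60.
Y = 1479.60 is above potential 1434; expectations adjust and SRAS shifts left until Y = 1434.
Long run: on the new AD curve, 1434 = 3798 − 12P gives P = 197.00.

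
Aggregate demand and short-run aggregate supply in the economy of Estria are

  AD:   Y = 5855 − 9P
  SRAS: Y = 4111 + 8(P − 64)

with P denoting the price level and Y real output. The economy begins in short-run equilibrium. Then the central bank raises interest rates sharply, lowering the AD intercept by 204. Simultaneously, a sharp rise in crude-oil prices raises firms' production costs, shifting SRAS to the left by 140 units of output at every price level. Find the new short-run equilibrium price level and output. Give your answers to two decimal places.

P = 128.94, Y = 4490.53

After both shocks: AD is Y = 5651 − 9P and SRAS is Y = 3459 + 8P.
Setting them equal: 2192 = 17P, so P = 128.94.
Substituting into AD, Y = 4490.53.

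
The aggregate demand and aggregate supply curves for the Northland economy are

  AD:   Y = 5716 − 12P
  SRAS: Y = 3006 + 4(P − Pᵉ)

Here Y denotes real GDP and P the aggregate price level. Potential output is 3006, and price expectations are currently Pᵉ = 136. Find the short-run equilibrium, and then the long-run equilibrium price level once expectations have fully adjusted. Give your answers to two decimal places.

Short run: with Pᵉ = 136, SRAS is Y = 2462 + 4P. Setting AD = SRAS gives 3254 = 16P, so P = 203.38 and Y = 5716 − 12P = 3275.50.
Output 3275.50 is above potential 3006, so over time expected prices rise and SRAS shifts left until Y returns to 3006.
Long run: Y = 3006 on the AD curve gives 3006 = 5716 − 12P, so P = 225.83.

Short run: P = 203.38, Y = 3275.50. Long run: P = 225.83.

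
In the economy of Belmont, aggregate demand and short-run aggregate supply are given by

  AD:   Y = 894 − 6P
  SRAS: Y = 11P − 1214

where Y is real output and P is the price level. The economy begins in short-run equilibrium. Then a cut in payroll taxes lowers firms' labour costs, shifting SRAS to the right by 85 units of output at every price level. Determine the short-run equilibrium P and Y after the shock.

This is a positive supply shock: SRAS shifts right.
New SRAS: Y = 11P − 1129.
Set AD = SRAS: 894 − 6P = 11P − 1129, so 2023 = 17P and P = 119.
Y = 894 − 6·119 = 180.

P = 119, Y = 180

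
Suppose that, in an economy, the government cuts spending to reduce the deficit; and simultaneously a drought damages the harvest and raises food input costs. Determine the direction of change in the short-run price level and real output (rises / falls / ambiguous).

Price level: ambiguous; output: falls

The first event is a negative demand shock: AD shifts left, which by itself pushes P down and Y down.
The second is an adverse supply shock: SRAS shifts left, which by itself pushes P up and Y down.
The two shocks push P in opposite directions, so the effect on P is ambiguous. Both shocks push Y down, so Y falls.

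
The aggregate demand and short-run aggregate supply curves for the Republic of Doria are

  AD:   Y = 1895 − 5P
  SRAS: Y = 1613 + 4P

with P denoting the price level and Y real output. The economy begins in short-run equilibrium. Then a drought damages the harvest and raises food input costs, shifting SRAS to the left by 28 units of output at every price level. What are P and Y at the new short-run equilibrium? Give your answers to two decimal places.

P = 34.44, Y = 1722.78

This is a negative supply shock: SRAS shifts left.
New SRAS: Y = 1585 + 4P.
Set AD = SRAS: 1895 − 5P = 1585 + 4P, so 310 = 9P and P = 34.44.
Substituting into AD, Y = 1722.78.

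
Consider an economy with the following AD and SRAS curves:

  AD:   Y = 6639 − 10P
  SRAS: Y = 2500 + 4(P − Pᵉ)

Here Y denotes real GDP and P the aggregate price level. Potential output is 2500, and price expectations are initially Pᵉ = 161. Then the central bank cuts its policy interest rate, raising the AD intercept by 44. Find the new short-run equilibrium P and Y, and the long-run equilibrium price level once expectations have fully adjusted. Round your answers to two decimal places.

Short run: P = 344.79, Y = 3235.14. Long run: P = 418.30.

AD shifts right: new AD is Y = 6683 − 10P. With Pᵉ = 161, SRAS is Y = 1856 + 4P.
Short run: 6683 − 10P = 1856 + 4P gives 4827 = 14P, so P = 344.79 and Y = 6683 − 10P = 3235.14.
Y = 3235.14 is above potential 2500; expectations adjust and SRAS shifts left until Y = 2500.
Long run: on the new AD curve, 2500 = 6683 − 10P gives P = 418.30.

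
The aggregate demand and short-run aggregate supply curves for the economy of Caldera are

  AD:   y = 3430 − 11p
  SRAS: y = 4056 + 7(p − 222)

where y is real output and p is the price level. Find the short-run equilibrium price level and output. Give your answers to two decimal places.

p = 51.56, y = 2862.89

Write SRAS as y = 4056 + 7p − 1554 = 2502 + 7p.
Set AD = SRAS: 3430 − 11p = 2502 + 7p, so 928 = 18p and p = 51.56.
Substituting into AD, y = 3430 − 11p = 2862.89.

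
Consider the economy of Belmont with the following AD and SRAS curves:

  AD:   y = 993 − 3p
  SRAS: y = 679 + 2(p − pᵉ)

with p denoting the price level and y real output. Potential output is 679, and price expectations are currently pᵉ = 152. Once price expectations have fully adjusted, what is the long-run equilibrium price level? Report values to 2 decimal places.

Short run: with pᵉ = 152, SRAS is y = 375 + 2p. Setting AD = SRAS gives 618 = 5p, so p = 123.60 and y = 993 − 3p = 622.20.
Output 622.20 is below potential 679, so over time expected prices fall and SRAS shifts right until y returns to 679.
Long run: y = 679 on the AD curve gives 679 = 993 − 3p, so p = 104.67.

Long-run p = 104.67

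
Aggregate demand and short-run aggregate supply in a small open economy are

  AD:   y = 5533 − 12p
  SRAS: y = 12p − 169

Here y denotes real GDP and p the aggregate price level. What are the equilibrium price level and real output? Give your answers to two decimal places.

Set AD = SRAS: 5533 − 12p = 12p − 169, so 5702 = 24p and p = 237.58.
Substituting into AD, y = 5533 − 12p = 2682.00.

p = 237.58, y = 2682.00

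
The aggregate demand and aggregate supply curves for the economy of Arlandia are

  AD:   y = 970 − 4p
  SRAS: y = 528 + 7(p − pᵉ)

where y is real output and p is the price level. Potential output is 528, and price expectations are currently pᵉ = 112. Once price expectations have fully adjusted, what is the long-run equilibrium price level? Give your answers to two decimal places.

Long-run p = 110.50

Short run: with pᵉ = 112, SRAS is y = 7p − 256. Setting AD = SRAS gives 1226 = 11p, so p = 111.45 and y = 970 − 4p = 524.18.
Output 524.18 is below potential 528, so over time expected prices fall and SRAS shifts right until y returns to 528.
Long run: y = 528 on the AD curve gives 528 = 970 − 4p, so p = 110.50.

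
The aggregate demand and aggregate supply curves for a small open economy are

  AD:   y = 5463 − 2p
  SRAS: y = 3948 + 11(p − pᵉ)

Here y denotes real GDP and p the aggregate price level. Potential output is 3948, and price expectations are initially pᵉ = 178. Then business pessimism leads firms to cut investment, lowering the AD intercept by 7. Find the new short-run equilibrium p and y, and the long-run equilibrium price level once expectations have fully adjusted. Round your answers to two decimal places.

Short run: p = 266.62, y = 4922.77. Long run: p = 754.00.

AD shifts left: new AD is y = 5456 − 2p. With pᵉ = 178, SRAS is y = 1990 + 11p.
Short run: 5456 − 2p = 1990 + 11p gives 3466 = 13p, so p = 266.62 and y = 5456 − 2p = 4922.77.
y = 4922.77 is above potential 3948; expectations adjust and SRAS shifts left until y = 3948.
Long run: on the new AD curve, 3948 = 5456 − 2p gives p = 754.00.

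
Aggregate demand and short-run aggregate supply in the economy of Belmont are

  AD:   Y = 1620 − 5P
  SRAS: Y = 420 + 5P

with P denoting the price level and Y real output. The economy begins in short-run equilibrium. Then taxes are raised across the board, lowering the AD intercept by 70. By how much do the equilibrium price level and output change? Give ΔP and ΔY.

This is a negative demand shock: AD shifts left.
New AD: Y = 1550 − 5P.
Set AD = SRAS: 1550 − 5P = 420 + 5P, so 1130 = 10P and P = 113.
Y = 1550 − 5·113 = 985.
Initially P = 120, Y = 1020, so ΔP = -7 and ΔY = -35.

ΔP = -7, ΔY = -35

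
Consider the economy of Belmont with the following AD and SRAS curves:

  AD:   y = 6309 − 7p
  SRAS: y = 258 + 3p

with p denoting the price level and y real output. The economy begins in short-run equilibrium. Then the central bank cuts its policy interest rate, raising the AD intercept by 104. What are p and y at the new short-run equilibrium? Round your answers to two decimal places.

This is a positive demand shock: AD shifts right.
New AD: y = 6413 − 7p.
Set AD = SRAS: 6413 − 7p = 258 + 3p, so 6155 = 10p and p = 615.50.
Substituting into AD, y = 2104.50.

p = 615.50, y = 2104.50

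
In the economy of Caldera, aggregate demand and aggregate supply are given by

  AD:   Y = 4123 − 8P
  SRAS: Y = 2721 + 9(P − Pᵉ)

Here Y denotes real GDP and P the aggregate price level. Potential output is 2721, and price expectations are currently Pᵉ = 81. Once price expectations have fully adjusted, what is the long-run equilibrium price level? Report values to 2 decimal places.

Long-run P = 175.25

Short run: with Pᵉ = 81, SRAS is Y = 1992 + 9P. Setting AD = SRAS gives 2131 = 17P, so P = 125.35 and Y = 4123 − 8P = 3120.18.
Output 3120.18 is above potential 2721, so over time expected prices rise and SRAS shifts left until Y returns to 2721.
Long run: Y = 2721 on the AD curve gives 2721 = 4123 − 8P, so P = 175.25.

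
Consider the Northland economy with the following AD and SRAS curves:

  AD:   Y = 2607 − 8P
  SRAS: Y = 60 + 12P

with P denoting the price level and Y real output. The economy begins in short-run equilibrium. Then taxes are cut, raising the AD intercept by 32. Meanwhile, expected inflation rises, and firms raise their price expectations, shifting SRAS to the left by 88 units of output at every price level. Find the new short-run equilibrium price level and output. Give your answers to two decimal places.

P = 133.35, Y = 1572.20

After both shocks: AD is Y = 2639 − 8P and SRAS is Y = 12P − 28.
Setting them equal: 2667 = 20P, so P = 133.35.
Substituting into AD, Y = 1572.20.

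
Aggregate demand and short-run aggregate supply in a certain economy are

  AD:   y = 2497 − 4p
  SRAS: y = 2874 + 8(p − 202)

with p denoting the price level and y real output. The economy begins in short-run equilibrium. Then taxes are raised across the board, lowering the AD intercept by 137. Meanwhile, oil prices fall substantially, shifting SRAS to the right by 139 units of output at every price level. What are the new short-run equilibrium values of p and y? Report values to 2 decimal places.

p = 80.25, y = 2039.00

After both shocks: AD is y = 2360 − 4p and SRAS is y = 1397 + 8p.
Setting them equal: 963 = 12p, so p = 80.25.
Substituting into AD, y = 2039.00.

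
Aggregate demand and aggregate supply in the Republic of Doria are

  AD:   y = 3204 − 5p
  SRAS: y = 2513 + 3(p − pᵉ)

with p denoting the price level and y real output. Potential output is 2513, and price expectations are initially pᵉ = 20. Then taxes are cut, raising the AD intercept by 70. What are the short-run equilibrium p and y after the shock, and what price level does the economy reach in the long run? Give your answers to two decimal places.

AD shifts right: new AD is y = 3274 − 5p. With pᵉ = 20, SRAS is y = 2453 + 3p.
Short run: 3274 − 5p = 2453 + 3p gives 821 = 8p, so p = 102.63 and y = 3274 − 5p = 2760.88.
y = 2760.88 is above potential 2513; expectations adjust and SRAS shifts left until y = 2513.
Long run: on the new AD curve, 2513 = 3274 − 5p gives p = 152.20.

Short run: p = 102.63, y = 2760.88. Long run: p = 152.20.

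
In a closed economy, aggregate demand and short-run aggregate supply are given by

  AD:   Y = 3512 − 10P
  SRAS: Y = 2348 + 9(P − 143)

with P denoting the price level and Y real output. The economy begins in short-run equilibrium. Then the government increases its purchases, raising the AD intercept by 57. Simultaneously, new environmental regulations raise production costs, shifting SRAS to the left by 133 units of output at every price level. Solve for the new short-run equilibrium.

P = 139, Y = 2179

After both shocks: AD is Y = 3569 − 10P and SRAS is Y = 928 + 9P.
Setting them equal: 2641 = 19P, so P = 139.
Y = 3569 − 10·139 = 2179.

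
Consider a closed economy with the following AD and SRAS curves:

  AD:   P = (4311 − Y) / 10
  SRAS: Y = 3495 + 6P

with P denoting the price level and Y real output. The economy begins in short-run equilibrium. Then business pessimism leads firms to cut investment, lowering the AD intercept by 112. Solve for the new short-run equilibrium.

P = 44, Y = 3759

This is a negative demand shock: AD shifts left.
New AD: Y = 4199 − 10P.
Set AD = SRAS: 4199 − 10P = 3495 + 6P, so 704 = 16P and P = 44.
Y = 4199 − 10·44 = 3759.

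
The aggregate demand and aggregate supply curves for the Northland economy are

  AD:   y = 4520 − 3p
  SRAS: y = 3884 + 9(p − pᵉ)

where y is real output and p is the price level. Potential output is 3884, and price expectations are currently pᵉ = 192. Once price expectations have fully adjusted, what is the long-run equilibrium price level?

Short run: with pᵉ = 192, SRAS is y = 2156 + 9p. Setting AD = SRAS gives 2364 = 12p, so p = 197 and y = 4520 − 3·197 = 3929.
Output 3929 is above potential 3884, so over time expected prices rise and SRAS shifts left until y returns to 3884.
Long run: y = 3884 on the AD curve gives 3884 = 4520 − 3p, so p = 212.

Long-run p = 212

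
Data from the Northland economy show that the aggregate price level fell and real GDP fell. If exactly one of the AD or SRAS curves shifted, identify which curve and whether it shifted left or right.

P fell and Y fell. An AD shift moves P and Y in the same direction; an SRAS shift moves them in opposite directions.
Here P and Y moved in the same direction, so the AD curve shifted.
Since Y fell, AD shifted left.

AD shifted left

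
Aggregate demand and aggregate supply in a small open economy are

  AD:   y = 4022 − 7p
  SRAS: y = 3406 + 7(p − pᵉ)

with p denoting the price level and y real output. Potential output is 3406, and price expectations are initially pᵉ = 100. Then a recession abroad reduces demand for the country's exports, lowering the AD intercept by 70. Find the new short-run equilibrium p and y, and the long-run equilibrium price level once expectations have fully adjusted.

AD shifts left: new AD is y = 3952 − 7p. With pᵉ = 100, SRAS is y = 2706 + 7p.
Short run: 3952 − 7p = 2706 + 7p gives 1246 = 14p, so p = 89 and y = 3952 − 7·89 = 3329.
y = 3329 is below potential 3406; expectations adjust and SRAS shifts right until y = 3406.
Long run: on the new AD curve, 3406 = 3952 − 7p gives p = 78.

Short run: p = 89, y = 3329. Long run: p = 78.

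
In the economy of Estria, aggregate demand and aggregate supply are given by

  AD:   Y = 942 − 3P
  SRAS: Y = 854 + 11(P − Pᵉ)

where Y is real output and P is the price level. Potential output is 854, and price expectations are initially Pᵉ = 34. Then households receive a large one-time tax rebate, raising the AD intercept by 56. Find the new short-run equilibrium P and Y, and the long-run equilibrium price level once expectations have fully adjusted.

AD shifts right: new AD is Y = 998 − 3P. With Pᵉ = 34, SRAS is Y = 480 + 11P.
Short run: 998 − 3P = 480 + 11P gives 518 = 14P, so P = 37 and Y = 998 − 3·37 = 887.
Y = 887 is above potential 854; expectations adjust and SRAS shifts left until Y = 854.
Long run: on the new AD curve, 854 = 998 − 3P gives P = 48.

Short run: P = 37, Y = 887. Long run: P = 48.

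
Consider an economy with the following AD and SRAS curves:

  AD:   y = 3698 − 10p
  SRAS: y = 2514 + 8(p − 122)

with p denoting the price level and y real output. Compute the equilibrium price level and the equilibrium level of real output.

Write SRAS as y = 2514 + 8p − 976 = 1538 + 8p.
Set AD = SRAS: 3698 − 10p = 1538 + 8p, so 2160 = 18p and p = 120.
Then y = 3698 − 10·120 = 2498.

p = 120, y = 2498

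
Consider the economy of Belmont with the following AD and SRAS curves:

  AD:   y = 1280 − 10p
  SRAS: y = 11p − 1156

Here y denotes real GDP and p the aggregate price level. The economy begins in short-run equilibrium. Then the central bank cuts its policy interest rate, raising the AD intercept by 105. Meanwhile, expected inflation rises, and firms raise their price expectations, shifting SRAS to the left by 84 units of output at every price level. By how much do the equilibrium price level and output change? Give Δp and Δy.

After both shocks: AD is y = 1385 − 10p and SRAS is y = 11p − 1240.
Setting them equal: 2625 = 21p, so p = 125.
y = 1385 − 10·125 = 135.
Initially p = 116, y = 120, so Δp = +9 and Δy = +15.

Δp = +9, Δy = +15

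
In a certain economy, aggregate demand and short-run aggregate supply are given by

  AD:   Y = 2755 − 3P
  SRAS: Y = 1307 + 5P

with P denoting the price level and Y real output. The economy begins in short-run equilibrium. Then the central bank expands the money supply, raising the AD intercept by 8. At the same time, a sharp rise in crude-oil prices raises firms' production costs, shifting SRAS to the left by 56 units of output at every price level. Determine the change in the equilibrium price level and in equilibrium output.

ΔP = +8, ΔY = -16

After both shocks: AD is Y = 2763 − 3P and SRAS is Y = 1251 + 5P.
Setting them equal: 1512 = 8P, so P = 189.
Y = 2763 − 3·189 = 2196.
Initially P = 181, Y = 2212, so ΔP = +8 and ΔY = -16.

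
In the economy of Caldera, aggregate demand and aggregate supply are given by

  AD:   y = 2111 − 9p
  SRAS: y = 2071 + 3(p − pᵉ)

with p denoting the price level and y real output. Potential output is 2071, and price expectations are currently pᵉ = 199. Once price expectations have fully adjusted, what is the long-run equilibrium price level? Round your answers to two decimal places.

Long-run p = 4.44

Short run: with pᵉ = 199, SRAS is y = 1474 + 3p. Setting AD = SRAS gives 637 = 12p, so p = 53.08 and y = 2111 − 9p = 1633.25.
Output 1633.25 is below potential 2071, so over time expected prices fall and SRAS shifts right until y returns to 2071.
Long run: y = 2071 on the AD curve gives 2071 = 2111 − 9p, so p = 4.44.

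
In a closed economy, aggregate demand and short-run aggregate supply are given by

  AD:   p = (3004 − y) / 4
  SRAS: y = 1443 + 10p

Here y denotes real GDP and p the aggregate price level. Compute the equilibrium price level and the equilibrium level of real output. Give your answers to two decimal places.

Rearrange AD to y = 3004 − 4p.
Set AD = SRAS: 3004 − 4p = 1443 + 10p, so 1561 = 14p and p = 111.50.
Substituting into AD, y = 3004 − 4p = 2558.00.

p = 111.50, y = 2558.00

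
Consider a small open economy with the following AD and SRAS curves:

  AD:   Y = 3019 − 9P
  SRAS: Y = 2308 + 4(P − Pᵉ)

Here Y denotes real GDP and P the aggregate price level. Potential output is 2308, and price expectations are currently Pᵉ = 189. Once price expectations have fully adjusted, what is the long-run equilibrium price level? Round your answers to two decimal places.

Long-run P = 79.00

Short run: with Pᵉ = 189, SRAS is Y = 1552 + 4P. Setting AD = SRAS gives 1467 = 13P, so P = 112.85 and Y = 3019 − 9P = 2003.38.
Output 2003.38 is below potential 2308, so over time expected prices fall and SRAS shifts right until Y returns to 2308.
Long run: Y = 2308 on the AD curve gives 2308 = 3019 − 9P, so P = 79.00.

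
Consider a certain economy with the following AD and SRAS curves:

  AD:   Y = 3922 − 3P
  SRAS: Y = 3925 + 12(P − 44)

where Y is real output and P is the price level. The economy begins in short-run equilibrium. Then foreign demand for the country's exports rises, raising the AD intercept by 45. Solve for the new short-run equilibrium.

P = 38, Y = 3853

This is a positive demand shock: AD shifts right.
New AD: Y = 3967 − 3P.
SRAS can be written Y = 3397 + 12P.
Set AD = SRAS: 3967 − 3P = 3397 + 12P, so 570 = 15P and P = 38.
Y = 3967 − 3·38 = 3853.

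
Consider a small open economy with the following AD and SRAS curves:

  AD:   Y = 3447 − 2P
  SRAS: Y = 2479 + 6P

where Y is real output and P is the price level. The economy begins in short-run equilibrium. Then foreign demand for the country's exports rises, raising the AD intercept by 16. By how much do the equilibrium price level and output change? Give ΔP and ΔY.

This is a positive demand shock: AD shifts right.
New AD: Y = 3463 − 2P.
Set AD = SRAS: 3463 − 2P = 2479 + 6P, so 984 = 8P and P = 123.
Y = 3463 − 2·123 = 3217.
Initially P = 121, Y = 3205, so ΔP = +2 and ΔY = +12.

ΔP = +2, ΔY = +12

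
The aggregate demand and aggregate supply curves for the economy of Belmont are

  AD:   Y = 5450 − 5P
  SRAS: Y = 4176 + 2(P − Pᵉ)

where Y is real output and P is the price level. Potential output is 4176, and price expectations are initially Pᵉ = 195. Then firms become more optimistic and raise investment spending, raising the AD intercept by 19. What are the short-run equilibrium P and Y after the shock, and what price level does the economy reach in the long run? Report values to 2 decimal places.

Short run: P = 240.43, Y = 4266.86. Long run: P = 258.60.

AD shifts right: new AD is Y = 5469 − 5P. With Pᵉ = 195, SRAS is Y = 3786 + 2P.
Short run: 5469 − 5P = 3786 + 2P gives 1683 = 7P, so P = 240.43 and Y = 5469 − 5P = 4266.86.
Y = 4266.86 is above potential 4176; expectations adjust and SRAS shifts left until Y = 4176.
Long run: on the new AD curve, 4176 = 5469 − 5P gives P = 258.60.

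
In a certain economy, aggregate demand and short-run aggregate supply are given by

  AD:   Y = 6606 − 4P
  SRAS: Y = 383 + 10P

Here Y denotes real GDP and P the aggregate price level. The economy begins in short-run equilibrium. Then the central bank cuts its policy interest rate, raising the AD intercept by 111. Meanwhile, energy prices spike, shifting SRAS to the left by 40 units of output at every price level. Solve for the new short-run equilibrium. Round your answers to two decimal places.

After both shocks: AD is Y = 6717 − 4P and SRAS is Y = 343 + 10P.
Setting them equal: 6374 = 14P, so P = 455.29.
Substituting into AD, Y = 4895.86.

P = 455.29, Y = 4895.86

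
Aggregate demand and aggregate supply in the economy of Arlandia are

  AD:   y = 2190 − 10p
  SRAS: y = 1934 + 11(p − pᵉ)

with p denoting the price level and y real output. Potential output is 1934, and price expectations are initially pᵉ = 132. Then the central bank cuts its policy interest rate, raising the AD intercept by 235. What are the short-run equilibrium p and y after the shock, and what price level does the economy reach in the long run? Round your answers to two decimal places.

Short run: p = 92.52, y = 1499.76. Long run: p = 49.10.

AD shifts right: new AD is y = 2425 − 10p. With pᵉ = 132, SRAS is y = 482 + 11p.
Short run: 2425 − 10p = 482 + 11p gives 1943 = 21p, so p = 92.52 and y = 2425 − 10p = 1499.76.
y = 1499.76 is below potential 1934; expectations adjust and SRAS shifts right until y = 1934.
Long run: on the new AD curve, 1934 = 2425 − 10p gives p = 49.10.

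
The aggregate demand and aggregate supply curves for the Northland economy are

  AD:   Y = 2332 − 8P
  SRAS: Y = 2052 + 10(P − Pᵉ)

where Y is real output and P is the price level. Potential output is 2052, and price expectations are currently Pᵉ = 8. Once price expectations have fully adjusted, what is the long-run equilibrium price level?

Short run: with Pᵉ = 8, SRAS is Y = 1972 + 10P. Setting AD = SRAS gives 360 = 18P, so P = 20 and Y = 2332 − 8·20 = 2172.
Output 2172 is above potential 2052, so over time expected prices rise and SRAS shifts left until Y returns to 2052.
Long run: Y = 2052 on the AD curve gives 2052 = 2332 − 8P, so P = 35.

Long-run P = 35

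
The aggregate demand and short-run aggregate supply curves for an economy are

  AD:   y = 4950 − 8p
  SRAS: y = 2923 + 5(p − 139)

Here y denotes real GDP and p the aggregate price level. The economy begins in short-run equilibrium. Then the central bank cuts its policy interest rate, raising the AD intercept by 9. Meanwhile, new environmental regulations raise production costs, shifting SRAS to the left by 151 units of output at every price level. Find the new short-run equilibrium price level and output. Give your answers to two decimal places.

After both shocks: AD is y = 4959 − 8p and SRAS is y = 2077 + 5p.
Setting them equal: 2882 = 13p, so p = 221.69.
Substituting into AD, y = 3185.46.

p = 221.69, y = 3185.46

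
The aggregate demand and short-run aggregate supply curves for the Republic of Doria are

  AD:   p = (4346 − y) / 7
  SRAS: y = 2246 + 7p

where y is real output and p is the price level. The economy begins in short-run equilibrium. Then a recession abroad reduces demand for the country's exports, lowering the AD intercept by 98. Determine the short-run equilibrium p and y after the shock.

This is a negative demand shock: AD shifts left.
New AD: y = 4248 − 7p.
Set AD = SRAS: 4248 − 7p = 2246 + 7p, so 2002 = 14p and p = 143.
y = 4248 − 7·143 = 3247.

p = 143, y = 3247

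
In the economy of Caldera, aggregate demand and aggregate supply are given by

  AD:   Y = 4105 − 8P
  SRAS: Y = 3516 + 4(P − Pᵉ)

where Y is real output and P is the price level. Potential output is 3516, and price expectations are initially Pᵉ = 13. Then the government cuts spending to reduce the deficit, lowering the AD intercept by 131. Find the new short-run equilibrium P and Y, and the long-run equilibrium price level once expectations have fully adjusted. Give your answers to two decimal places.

AD shifts left: new AD is Y = 3974 − 8P. With Pᵉ = 13, SRAS is Y = 3464 + 4P.
Short run: 3974 − 8P = 3464 + 4P gives 510 = 12P, so P = 42.50 and Y = 3974 − 8P = 3634.00.
Y = 3634.00 is above potential 3516; expectations adjust and SRAS shifts left until Y = 3516.
Long run: on the new AD curve, 3516 = 3974 − 8P gives P = 57.25.

Short run: P = 42.50, Y = 3634.00. Long run: P = 57.25.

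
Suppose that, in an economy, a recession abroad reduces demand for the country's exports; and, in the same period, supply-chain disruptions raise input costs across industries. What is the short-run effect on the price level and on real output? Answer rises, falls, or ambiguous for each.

The first event is a negative demand shock: AD shifts left, which by itself pushes P down and Y down.
The second is an adverse supply shock: SRAS shifts left, which by itself pushes P up and Y down.
The two shocks push P in opposite directions, so the effect on P is ambiguous. Both shocks push Y down, so Y falls.

Price level: ambiguous; output: falls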